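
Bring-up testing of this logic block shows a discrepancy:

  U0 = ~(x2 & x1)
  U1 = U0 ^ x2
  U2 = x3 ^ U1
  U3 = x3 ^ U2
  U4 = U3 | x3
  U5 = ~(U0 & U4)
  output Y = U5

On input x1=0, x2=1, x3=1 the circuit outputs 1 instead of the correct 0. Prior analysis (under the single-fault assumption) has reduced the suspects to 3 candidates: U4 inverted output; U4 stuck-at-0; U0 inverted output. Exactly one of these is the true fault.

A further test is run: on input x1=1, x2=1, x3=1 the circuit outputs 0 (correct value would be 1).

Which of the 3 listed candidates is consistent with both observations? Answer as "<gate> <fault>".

U0 inverted output

Evaluate each candidate on input x1=1, x2=1, x3=1:
  U4 inverted output: U0=0, U1=1, U2=0, U3=1, U4=0 [inverted output], U5=1 → 1 — eliminated
  U4 stuck-at-0: U0=0, U1=1, U2=0, U3=1, U4=0 [stuck-at-0], U5=1 → 1 — eliminated
  U0 inverted output: U0=1 [inverted output], U1=0, U2=1, U3=0, U4=1, U5=0 → 0 — matches
Only U0 inverted output reproduces the observed 0.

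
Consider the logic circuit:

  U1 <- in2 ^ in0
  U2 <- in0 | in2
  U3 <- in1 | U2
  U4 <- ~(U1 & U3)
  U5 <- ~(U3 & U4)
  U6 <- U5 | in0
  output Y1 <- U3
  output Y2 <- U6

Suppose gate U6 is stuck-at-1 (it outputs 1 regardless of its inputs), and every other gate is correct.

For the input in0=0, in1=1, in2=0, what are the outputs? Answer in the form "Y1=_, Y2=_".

Propagate with U6 forced: U1=0, U2=0, U3=1, U4=1, U5=0, U6=1 [stuck-at-1].
So the outputs are Y1=1, Y2=1. (Without the fault they would be Y1=1, Y2=0.)

Y1=1, Y2=1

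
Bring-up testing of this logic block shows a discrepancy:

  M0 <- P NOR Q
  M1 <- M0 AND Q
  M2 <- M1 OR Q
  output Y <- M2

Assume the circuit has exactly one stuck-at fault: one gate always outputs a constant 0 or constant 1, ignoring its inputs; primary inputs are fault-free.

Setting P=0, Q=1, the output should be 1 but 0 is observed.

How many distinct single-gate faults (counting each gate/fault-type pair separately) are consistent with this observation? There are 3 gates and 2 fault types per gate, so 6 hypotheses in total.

Fault-free: M0=0, M1=0, M2=1 → 1. Observed 0.
  M0 stuck-at-0: output 1 ✗
  M0 stuck-at-1: output 1 ✗
  M1 stuck-at-0: output 1 ✗
  M1 stuck-at-1: output 1 ✗
  M2 stuck-at-0: output 0 ✓
  M2 stuck-at-1: output 1 ✗
Consistent faults: {M2 stuck-at-0} — 1 in all.

1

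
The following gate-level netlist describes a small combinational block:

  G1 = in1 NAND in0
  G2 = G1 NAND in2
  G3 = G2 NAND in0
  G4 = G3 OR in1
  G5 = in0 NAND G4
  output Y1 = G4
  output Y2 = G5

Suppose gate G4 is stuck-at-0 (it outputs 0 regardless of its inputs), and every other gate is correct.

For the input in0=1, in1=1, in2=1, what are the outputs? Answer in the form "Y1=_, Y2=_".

Propagate with G4 forced: G1=0, G2=1, G3=0, G4=0 [stuck-at-0], G5=1.
So the outputs are Y1=0, Y2=1. (Without the fault they would be Y1=1, Y2=0.)

Y1=0, Y2=1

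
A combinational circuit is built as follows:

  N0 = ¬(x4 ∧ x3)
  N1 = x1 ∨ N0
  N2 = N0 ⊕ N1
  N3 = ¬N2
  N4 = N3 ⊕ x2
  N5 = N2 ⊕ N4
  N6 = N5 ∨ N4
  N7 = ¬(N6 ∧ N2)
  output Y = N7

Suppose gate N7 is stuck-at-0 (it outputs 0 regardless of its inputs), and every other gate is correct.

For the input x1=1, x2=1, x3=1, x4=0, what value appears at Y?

Propagate with N7 forced: N0=1, N1=1, N2=0, N3=1, N4=0, N5=0, N6=0, N7=0 [stuck-at-0].
So Y = 0. (Without the fault it would be 1.)

0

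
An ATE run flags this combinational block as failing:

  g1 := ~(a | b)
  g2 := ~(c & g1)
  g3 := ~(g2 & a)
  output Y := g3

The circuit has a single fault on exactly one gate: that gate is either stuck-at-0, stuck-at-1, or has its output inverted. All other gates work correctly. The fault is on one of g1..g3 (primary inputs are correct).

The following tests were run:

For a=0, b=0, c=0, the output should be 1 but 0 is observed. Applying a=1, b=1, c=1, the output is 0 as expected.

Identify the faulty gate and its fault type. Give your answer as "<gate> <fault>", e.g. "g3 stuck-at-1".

g3 stuck-at-0

Fault-free values for test 1 (a=0, b=0, c=0): g1=1, g2=1, g3=1, giving Y=1. Observed 0.
Test 1: faults giving observed 0 are {g3 stuck-at-0, g3 inverted output}.
Test 2 (a=1, b=1, c=1): fault-free g1=0, g2=1, g3=0 → 0; observed 0. Eliminates g3 inverted output.
Only g3 stuck-at-0 is consistent with every test.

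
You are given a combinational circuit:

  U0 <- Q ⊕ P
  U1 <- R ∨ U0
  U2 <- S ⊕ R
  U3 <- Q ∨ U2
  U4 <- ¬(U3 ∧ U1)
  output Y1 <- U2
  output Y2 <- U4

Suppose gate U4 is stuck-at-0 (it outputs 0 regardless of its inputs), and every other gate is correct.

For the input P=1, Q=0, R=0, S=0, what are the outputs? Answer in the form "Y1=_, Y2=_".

Y1=0, Y2=0

Propagate with U4 forced: U0=1, U1=1, U2=0, U3=0, U4=0 [stuck-at-0].
So the outputs are Y1=0, Y2=0. (Without the fault they would be Y1=0, Y2=1.)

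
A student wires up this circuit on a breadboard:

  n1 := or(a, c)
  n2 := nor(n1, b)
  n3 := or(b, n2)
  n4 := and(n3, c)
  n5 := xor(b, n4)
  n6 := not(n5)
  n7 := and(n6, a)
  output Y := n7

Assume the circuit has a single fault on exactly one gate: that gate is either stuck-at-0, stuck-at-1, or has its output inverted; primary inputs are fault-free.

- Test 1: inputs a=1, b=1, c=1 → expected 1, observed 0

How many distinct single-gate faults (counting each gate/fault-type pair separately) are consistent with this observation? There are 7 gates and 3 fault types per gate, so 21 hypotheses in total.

Fault-free: n1=1, n2=0, n3=1, n4=1, n5=0, n6=1, n7=1 → 1. Observed 0.
  n1: none of the 3 fault types match ✗
  n2: none of the 3 fault types match ✗
  n3: stuck-at-0, inverted output ✓; others ✗
  n4: stuck-at-0, inverted output ✓; others ✗
  n5: stuck-at-1, inverted output ✓; others ✗
  n6: stuck-at-0, inverted output ✓; others ✗
  n7: stuck-at-0, inverted output ✓; others ✗
Consistent faults: {n3 stuck-at-0, n3 inverted output, n4 stuck-at-0, n4 inverted output, n5 stuck-at-1, n5 inverted output, n6 stuck-at-0, n6 inverted output, n7 stuck-at-0, n7 inverted output} — 10 in all.

10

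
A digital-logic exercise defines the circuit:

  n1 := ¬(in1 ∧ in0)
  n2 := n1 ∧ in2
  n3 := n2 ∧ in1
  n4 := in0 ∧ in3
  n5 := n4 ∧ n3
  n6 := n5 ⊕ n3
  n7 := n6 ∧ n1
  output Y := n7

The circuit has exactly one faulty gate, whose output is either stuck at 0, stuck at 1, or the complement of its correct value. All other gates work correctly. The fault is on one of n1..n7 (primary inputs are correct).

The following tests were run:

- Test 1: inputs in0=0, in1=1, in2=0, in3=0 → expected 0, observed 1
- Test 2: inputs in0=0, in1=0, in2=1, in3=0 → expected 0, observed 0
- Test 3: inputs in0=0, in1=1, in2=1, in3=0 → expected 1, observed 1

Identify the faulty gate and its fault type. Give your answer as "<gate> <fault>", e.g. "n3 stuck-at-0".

n2 stuck-at-1

Fault-free values for test 1 (in0=0, in1=1, in2=0, in3=0): n1=1, n2=0, n3=0, n4=0, n5=0, n6=0, n7=0, giving Y=0. Observed 1.
Test 1: faults giving observed 1 are {n2 stuck-at-1, n2 inverted output, n3 stuck-at-1, n3 inverted output, n5 stuck-at-1, n5 inverted output, n6 stuck-at-1, n6 inverted output, n7 stuck-at-1, n7 inverted output}.
Test 2 (in0=0, in1=0, in2=1, in3=0): fault-free n1=1, n2=1, n3=0, n4=0, n5=0, n6=0, n7=0 → 0; observed 0. Eliminates n3 stuck-at-1, n3 inverted output, n5 stuck-at-1, n5 inverted output, n6 stuck-at-1, n6 inverted output, n7 stuck-at-1, n7 inverted output.
Test 3 (in0=0, in1=1, in2=1, in3=0): fault-free n1=1, n2=1, n3=1, n4=0, n5=0, n6=1, n7=1 → 1; observed 1. Eliminates n2 inverted output.
Only n2 stuck-at-1 is consistent with every test.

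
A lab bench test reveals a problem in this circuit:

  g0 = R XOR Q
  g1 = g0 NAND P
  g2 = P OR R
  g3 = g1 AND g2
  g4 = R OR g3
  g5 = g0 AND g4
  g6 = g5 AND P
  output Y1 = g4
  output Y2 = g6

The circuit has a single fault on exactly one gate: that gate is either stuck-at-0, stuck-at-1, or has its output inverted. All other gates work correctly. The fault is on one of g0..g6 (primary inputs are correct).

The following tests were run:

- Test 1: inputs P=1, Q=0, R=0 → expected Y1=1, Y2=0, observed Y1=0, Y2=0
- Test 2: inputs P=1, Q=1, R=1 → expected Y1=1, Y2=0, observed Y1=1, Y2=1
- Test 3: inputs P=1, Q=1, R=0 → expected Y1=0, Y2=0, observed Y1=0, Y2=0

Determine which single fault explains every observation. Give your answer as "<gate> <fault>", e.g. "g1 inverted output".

g0 stuck-at-1

Fault-free values for test 1 (P=1, Q=0, R=0): g0=0, g1=1, g2=1, g3=1, g4=1, g5=0, g6=0, giving Y1=1, Y2=0. Observed Y1=0, Y2=0.
Test 1: faults giving observed Y1=0, Y2=0 are {g0 stuck-at-1, g0 inverted output, g1 stuck-at-0, g1 inverted output, g2 stuck-at-0, g2 inverted output, g3 stuck-at-0, g3 inverted output, g4 stuck-at-0, g4 inverted output}.
Test 2 (P=1, Q=1, R=1): fault-free g0=0, g1=1, g2=1, g3=1, g4=1, g5=0, g6=0 → Y1=1, Y2=0; observed Y1=1, Y2=1. Eliminates g1 stuck-at-0, g1 inverted output, g2 stuck-at-0, g2 inverted output, g3 stuck-at-0, g3 inverted output, g4 stuck-at-0, g4 inverted output.
Test 3 (P=1, Q=1, R=0): fault-free g0=1, g1=0, g2=1, g3=0, g4=0, g5=0, g6=0 → Y1=0, Y2=0; observed Y1=0, Y2=0. Eliminates g0 inverted output.
Only g0 stuck-at-1 is consistent with every test.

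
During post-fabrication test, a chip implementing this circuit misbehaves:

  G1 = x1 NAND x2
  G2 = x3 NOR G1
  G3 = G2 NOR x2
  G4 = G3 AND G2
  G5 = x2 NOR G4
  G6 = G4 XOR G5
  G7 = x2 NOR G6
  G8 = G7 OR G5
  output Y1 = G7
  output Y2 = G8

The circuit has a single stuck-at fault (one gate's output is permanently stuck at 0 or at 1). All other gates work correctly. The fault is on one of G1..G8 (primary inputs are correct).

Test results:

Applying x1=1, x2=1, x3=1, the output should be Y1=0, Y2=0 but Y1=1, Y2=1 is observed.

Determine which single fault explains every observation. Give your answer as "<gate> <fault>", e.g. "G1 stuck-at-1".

G7 stuck-at-1

Fault-free values for test 1 (x1=1, x2=1, x3=1): G1=0, G2=0, G3=0, G4=0, G5=0, G6=0, G7=0, G8=0, giving Y1=0, Y2=0. Observed Y1=1, Y2=1.
Test 1: faults giving observed Y1=1, Y2=1 are {G7 stuck-at-1}.
Only G7 stuck-at-1 is consistent with every test.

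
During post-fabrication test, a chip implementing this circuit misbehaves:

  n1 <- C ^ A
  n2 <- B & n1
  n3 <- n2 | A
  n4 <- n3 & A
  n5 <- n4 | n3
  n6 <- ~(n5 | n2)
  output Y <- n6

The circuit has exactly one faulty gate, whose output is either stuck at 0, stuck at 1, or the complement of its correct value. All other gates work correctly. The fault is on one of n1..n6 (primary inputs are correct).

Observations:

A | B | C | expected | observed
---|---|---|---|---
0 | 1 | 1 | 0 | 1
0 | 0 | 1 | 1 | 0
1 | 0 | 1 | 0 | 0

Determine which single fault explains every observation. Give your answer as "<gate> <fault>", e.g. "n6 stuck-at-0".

Fault-free values for test 1 (A=0, B=1, C=1): n1=1, n2=1, n3=1, n4=0, n5=1, n6=0, giving Y=0. Observed 1.
Test 1: faults giving observed 1 are {n1 stuck-at-0, n1 inverted output, n2 stuck-at-0, n2 inverted output, n6 stuck-at-1, n6 inverted output}.
Test 2 (A=0, B=0, C=1): fault-free n1=1, n2=0, n3=0, n4=0, n5=0, n6=1 → 1; observed 0. Eliminates n1 stuck-at-0, n1 inverted output, n2 stuck-at-0, n6 stuck-at-1.
Test 3 (A=1, B=0, C=1): fault-free n1=0, n2=0, n3=1, n4=1, n5=1, n6=0 → 0; observed 0. Eliminates n6 inverted output.
Only n2 inverted output is consistent with every test.

n2 inverted output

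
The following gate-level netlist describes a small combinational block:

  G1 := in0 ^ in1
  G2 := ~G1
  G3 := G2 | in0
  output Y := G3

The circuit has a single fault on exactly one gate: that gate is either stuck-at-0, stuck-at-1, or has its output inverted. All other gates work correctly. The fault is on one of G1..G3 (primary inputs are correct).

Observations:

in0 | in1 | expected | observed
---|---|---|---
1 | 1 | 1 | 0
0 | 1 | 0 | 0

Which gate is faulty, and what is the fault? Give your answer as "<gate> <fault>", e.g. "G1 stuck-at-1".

Fault-free values for test 1 (in0=1, in1=1): G1=0, G2=1, G3=1, giving Y=1. Observed 0.
Test 1: faults giving observed 0 are {G3 stuck-at-0, G3 inverted output}.
Test 2 (in0=0, in1=1): fault-free G1=1, G2=0, G3=0 → 0; observed 0. Eliminates G3 inverted output.
Only G3 stuck-at-0 is consistent with every test.

G3 stuck-at-0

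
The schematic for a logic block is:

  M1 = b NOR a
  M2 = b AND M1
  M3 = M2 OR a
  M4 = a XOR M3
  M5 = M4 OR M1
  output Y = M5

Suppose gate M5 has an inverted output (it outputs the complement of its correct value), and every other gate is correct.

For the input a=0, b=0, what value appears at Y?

0

Propagate with M5 forced: M1=1, M2=0, M3=0, M4=0, M5=0 [inverted output].
So Y = 0. (Without the fault it would be 1.)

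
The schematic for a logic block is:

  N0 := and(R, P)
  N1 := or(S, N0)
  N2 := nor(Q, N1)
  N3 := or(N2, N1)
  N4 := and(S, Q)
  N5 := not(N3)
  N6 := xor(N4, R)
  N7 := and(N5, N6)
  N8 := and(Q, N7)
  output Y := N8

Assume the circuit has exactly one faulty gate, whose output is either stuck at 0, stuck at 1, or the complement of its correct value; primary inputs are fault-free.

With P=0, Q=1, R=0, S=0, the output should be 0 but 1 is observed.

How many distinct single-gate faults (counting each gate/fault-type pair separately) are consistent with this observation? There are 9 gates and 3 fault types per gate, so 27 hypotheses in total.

Fault-free: N0=0, N1=0, N2=0, N3=0, N4=0, N5=1, N6=0, N7=0, N8=0 → 0. Observed 1.
  N0: none of the 3 fault types match ✗
  N1: none of the 3 fault types match ✗
  N2: none of the 3 fault types match ✗
  N3: none of the 3 fault types match ✗
  N4: stuck-at-1, inverted output ✓; others ✗
  N5: none of the 3 fault types match ✗
  N6: stuck-at-1, inverted output ✓; others ✗
  N7: stuck-at-1, inverted output ✓; others ✗
  N8: stuck-at-1, inverted output ✓; others ✗
Consistent faults: {N4 stuck-at-1, N4 inverted output, N6 stuck-at-1, N6 inverted output, N7 stuck-at-1, N7 inverted output, N8 stuck-at-1, N8 inverted output} — 8 in all.

8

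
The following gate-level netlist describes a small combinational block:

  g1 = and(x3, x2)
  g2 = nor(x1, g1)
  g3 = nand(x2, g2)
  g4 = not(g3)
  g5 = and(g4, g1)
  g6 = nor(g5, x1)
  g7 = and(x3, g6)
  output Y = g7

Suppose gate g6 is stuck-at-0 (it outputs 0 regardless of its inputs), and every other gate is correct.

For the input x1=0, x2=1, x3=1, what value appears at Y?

0

Propagate with g6 forced: g1=1, g2=0, g3=1, g4=0, g5=0, g6=0 [stuck-at-0], g7=0.
So Y = 0. (Without the fault it would be 1.)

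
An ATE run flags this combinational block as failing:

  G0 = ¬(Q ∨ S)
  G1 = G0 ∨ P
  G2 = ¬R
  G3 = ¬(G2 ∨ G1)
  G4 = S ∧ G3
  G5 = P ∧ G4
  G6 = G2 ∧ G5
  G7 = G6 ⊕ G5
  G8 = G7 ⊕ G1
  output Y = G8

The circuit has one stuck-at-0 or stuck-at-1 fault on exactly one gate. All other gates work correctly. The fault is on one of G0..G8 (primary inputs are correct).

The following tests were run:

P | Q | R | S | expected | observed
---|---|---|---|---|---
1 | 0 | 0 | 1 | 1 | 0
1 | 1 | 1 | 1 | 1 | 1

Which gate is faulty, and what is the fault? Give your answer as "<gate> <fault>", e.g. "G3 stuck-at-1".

Fault-free values for test 1 (P=1, Q=0, R=0, S=1): G0=0, G1=1, G2=1, G3=0, G4=0, G5=0, G6=0, G7=0, G8=1, giving Y=1. Observed 0.
Test 1: faults giving observed 0 are {G1 stuck-at-0, G6 stuck-at-1, G7 stuck-at-1, G8 stuck-at-0}.
Test 2 (P=1, Q=1, R=1, S=1): fault-free G0=0, G1=1, G2=0, G3=0, G4=0, G5=0, G6=0, G7=0, G8=1 → 1; observed 1. Eliminates G6 stuck-at-1, G7 stuck-at-1, G8 stuck-at-0.
Only G1 stuck-at-0 is consistent with every test.

G1 stuck-at-0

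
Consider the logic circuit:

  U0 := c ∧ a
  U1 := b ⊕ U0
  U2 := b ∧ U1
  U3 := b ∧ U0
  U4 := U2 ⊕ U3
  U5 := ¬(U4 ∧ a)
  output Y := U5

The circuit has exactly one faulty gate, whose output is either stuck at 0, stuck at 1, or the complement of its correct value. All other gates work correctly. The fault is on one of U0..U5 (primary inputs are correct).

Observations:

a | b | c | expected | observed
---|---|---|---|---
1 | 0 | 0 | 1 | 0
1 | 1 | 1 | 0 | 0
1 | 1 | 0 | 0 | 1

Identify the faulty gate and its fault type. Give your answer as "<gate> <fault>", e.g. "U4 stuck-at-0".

Fault-free values for test 1 (a=1, b=0, c=0): U0=0, U1=0, U2=0, U3=0, U4=0, U5=1, giving Y=1. Observed 0.
Test 1: faults giving observed 0 are {U2 stuck-at-1, U2 inverted output, U3 stuck-at-1, U3 inverted output, U4 stuck-at-1, U4 inverted output, U5 stuck-at-0, U5 inverted output}.
Test 2 (a=1, b=1, c=1): fault-free U0=1, U1=0, U2=0, U3=1, U4=1, U5=0 → 0; observed 0. Eliminates U2 stuck-at-1, U2 inverted output, U3 inverted output, U4 inverted output, U5 inverted output.
Test 3 (a=1, b=1, c=0): fault-free U0=0, U1=1, U2=1, U3=0, U4=1, U5=0 → 0; observed 1. Eliminates U4 stuck-at-1, U5 stuck-at-0.
Only U3 stuck-at-1 is consistent with every test.

U3 stuck-at-1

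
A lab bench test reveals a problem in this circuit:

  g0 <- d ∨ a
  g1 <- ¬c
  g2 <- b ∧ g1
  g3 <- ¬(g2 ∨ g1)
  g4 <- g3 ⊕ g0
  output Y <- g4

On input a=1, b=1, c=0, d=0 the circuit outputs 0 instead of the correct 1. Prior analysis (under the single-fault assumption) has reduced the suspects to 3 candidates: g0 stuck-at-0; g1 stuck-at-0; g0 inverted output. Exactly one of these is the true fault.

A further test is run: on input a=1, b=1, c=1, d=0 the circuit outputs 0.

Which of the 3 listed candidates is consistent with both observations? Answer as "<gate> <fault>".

Evaluate each candidate on input a=1, b=1, c=1, d=0:
  g0 stuck-at-0: g0=0 [stuck-at-0], g1=0, g2=0, g3=1, g4=1 → 1 — eliminated
  g1 stuck-at-0: g0=1, g1=0 [stuck-at-0], g2=0, g3=1, g4=0 → 0 — matches
  g0 inverted output: g0=0 [inverted output], g1=0, g2=0, g3=1, g4=1 → 1 — eliminated
Only g1 stuck-at-0 reproduces the observed 0.

g1 stuck-at-0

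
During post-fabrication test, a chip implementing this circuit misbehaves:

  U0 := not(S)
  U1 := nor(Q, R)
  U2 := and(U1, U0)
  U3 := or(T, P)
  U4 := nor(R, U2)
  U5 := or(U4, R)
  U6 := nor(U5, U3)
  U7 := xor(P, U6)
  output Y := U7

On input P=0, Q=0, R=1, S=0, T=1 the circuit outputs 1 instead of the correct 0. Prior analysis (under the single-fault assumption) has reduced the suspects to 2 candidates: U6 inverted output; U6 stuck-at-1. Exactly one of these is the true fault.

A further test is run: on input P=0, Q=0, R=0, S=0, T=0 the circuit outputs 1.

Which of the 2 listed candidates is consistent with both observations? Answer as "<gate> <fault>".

Evaluate each candidate on input P=0, Q=0, R=0, S=0, T=0:
  U6 inverted output: U0=1, U1=1, U2=1, U3=0, U4=0, U5=0, U6=0 [inverted output], U7=0 → 0 — eliminated
  U6 stuck-at-1: U0=1, U1=1, U2=1, U3=0, U4=0, U5=0, U6=1 [stuck-at-1], U7=1 → 1 — matches
Only U6 stuck-at-1 reproduces the observed 1.

U6 stuck-at-1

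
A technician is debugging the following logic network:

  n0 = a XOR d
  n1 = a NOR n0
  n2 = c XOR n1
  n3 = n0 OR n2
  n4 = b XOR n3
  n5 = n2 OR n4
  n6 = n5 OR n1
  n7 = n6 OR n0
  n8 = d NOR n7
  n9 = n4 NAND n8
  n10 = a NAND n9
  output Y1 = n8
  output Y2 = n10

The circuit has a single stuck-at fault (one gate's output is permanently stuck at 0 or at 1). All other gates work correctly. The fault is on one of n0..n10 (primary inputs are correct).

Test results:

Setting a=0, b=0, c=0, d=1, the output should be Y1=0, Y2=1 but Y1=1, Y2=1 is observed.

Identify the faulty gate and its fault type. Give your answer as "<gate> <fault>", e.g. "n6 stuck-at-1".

Fault-free values for test 1 (a=0, b=0, c=0, d=1): n0=1, n1=0, n2=0, n3=1, n4=1, n5=1, n6=1, n7=1, n8=0, n9=1, n10=1, giving Y1=0, Y2=1. Observed Y1=1, Y2=1.
Test 1: faults giving observed Y1=1, Y2=1 are {n8 stuck-at-1}.
Only n8 stuck-at-1 is consistent with every test.

n8 stuck-at-1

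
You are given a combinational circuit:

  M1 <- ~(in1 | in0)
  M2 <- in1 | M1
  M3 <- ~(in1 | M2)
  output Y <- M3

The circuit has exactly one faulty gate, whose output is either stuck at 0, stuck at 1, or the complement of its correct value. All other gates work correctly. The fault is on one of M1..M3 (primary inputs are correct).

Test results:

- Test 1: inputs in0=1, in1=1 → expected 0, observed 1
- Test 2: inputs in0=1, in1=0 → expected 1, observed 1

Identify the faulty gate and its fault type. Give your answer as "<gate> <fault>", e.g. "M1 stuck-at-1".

M3 stuck-at-1

Fault-free values for test 1 (in0=1, in1=1): M1=0, M2=1, M3=0, giving Y=0. Observed 1.
Test 1: faults giving observed 1 are {M3 stuck-at-1, M3 inverted output}.
Test 2 (in0=1, in1=0): fault-free M1=0, M2=0, M3=1 → 1; observed 1. Eliminates M3 inverted output.
Only M3 stuck-at-1 is consistent with every test.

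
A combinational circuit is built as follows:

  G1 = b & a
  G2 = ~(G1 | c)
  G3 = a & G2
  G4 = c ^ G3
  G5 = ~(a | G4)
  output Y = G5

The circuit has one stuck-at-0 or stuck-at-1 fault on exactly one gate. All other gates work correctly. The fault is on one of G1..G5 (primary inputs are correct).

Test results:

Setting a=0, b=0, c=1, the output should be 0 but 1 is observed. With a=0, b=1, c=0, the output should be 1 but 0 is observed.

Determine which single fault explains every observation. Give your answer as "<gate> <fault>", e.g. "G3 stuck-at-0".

Fault-free values for test 1 (a=0, b=0, c=1): G1=0, G2=0, G3=0, G4=1, G5=0, giving Y=0. Observed 1.
Test 1: faults giving observed 1 are {G3 stuck-at-1, G4 stuck-at-0, G5 stuck-at-1}.
Test 2 (a=0, b=1, c=0): fault-free G1=0, G2=1, G3=0, G4=0, G5=1 → 1; observed 0. Eliminates G4 stuck-at-0, G5 stuck-at-1.
Only G3 stuck-at-1 is consistent with every test.

G3 stuck-at-1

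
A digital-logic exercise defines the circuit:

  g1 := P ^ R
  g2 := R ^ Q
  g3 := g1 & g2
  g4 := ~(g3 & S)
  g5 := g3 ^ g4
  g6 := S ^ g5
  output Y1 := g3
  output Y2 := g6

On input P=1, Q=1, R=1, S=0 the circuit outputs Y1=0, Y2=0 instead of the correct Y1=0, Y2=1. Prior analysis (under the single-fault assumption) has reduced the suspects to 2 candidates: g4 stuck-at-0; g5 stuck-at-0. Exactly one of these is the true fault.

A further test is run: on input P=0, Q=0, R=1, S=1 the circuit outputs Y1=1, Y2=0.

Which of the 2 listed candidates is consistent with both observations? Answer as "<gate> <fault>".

g4 stuck-at-0

Evaluate each candidate on input P=0, Q=0, R=1, S=1:
  g4 stuck-at-0: g1=1, g2=1, g3=1, g4=0 [stuck-at-0], g5=1, g6=0 → Y1=1, Y2=0 — matches
  g5 stuck-at-0: g1=1, g2=1, g3=1, g4=0, g5=0 [stuck-at-0], g6=1 → Y1=1, Y2=1 — eliminated
Only g4 stuck-at-0 reproduces the observed Y1=1, Y2=0.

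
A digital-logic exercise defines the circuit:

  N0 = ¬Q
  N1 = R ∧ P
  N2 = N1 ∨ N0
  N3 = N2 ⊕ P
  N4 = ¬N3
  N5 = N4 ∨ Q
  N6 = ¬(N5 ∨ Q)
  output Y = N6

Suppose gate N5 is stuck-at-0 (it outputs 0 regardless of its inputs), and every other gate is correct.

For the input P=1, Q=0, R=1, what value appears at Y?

Propagate with N5 forced: N0=1, N1=1, N2=1, N3=0, N4=1, N5=0 [stuck-at-0], N6=1.
So Y = 1. (Without the fault it would be 0.)

1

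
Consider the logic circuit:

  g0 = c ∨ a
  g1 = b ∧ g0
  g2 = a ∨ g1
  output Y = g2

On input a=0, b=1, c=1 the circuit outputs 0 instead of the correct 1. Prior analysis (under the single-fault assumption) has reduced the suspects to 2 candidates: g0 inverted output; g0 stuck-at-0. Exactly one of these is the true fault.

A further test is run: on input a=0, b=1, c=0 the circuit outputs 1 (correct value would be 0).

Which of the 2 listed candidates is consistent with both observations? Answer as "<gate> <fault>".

Evaluate each candidate on input a=0, b=1, c=0:
  g0 inverted output: g0=1 [inverted output], g1=1, g2=1 → 1 — matches
  g0 stuck-at-0: g0=0 [stuck-at-0], g1=0, g2=0 → 0 — eliminated
Only g0 inverted output reproduces the observed 1.

g0 inverted output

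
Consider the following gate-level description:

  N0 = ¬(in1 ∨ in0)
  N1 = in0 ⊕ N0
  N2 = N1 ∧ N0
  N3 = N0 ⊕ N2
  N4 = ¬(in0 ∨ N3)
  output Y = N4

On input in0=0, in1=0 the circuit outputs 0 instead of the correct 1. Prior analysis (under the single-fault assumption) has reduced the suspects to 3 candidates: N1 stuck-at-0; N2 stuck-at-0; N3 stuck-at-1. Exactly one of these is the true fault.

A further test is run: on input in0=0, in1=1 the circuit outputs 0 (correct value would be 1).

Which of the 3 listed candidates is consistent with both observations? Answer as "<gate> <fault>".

Evaluate each candidate on input in0=0, in1=1:
  N1 stuck-at-0: N0=0, N1=0 [stuck-at-0], N2=0, N3=0, N4=1 → 1 — eliminated
  N2 stuck-at-0: N0=0, N1=0, N2=0 [stuck-at-0], N3=0, N4=1 → 1 — eliminated
  N3 stuck-at-1: N0=0, N1=0, N2=0, N3=1 [stuck-at-1], N4=0 → 0 — matches
Only N3 stuck-at-1 reproduces the observed 0.

N3 stuck-at-1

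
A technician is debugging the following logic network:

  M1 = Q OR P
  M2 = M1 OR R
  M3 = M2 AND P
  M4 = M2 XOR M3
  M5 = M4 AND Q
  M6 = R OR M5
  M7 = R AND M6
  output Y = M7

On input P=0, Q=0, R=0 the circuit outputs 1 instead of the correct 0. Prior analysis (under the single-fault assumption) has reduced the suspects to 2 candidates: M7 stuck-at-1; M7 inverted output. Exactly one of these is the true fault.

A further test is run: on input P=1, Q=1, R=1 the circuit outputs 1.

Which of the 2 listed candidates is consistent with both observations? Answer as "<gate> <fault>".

Evaluate each candidate on input P=1, Q=1, R=1:
  M7 stuck-at-1: M1=1, M2=1, M3=1, M4=0, M5=0, M6=1, M7=1 [stuck-at-1] → 1 — matches
  M7 inverted output: M1=1, M2=1, M3=1, M4=0, M5=0, M6=1, M7=0 [inverted output] → 0 — eliminated
Only M7 stuck-at-1 reproduces the observed 1.

M7 stuck-at-1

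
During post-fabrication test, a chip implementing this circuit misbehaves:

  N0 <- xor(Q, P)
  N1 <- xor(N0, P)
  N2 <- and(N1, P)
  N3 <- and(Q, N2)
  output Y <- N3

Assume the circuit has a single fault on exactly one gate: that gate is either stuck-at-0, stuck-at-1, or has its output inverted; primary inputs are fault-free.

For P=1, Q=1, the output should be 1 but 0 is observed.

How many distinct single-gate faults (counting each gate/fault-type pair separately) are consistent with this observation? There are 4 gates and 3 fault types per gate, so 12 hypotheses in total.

8

Fault-free: N0=0, N1=1, N2=1, N3=1 → 1. Observed 0.
  N0 stuck-at-0: output 1 ✗
  N0 stuck-at-1: output 0 ✓
  N0 inverted output: output 0 ✓
  N1 stuck-at-0: output 0 ✓
  N1 stuck-at-1: output 1 ✗
  N1 inverted output: output 0 ✓
  N2 stuck-at-0: output 0 ✓
  N2 stuck-at-1: output 1 ✗
  N2 inverted output: output 0 ✓
  N3 stuck-at-0: output 0 ✓
  N3 stuck-at-1: output 1 ✗
  N3 inverted output: output 0 ✓
Consistent faults: {N0 stuck-at-1, N0 inverted output, N1 stuck-at-0, N1 inverted output, N2 stuck-at-0, N2 inverted output, N3 stuck-at-0, N3 inverted output} — 8 in all.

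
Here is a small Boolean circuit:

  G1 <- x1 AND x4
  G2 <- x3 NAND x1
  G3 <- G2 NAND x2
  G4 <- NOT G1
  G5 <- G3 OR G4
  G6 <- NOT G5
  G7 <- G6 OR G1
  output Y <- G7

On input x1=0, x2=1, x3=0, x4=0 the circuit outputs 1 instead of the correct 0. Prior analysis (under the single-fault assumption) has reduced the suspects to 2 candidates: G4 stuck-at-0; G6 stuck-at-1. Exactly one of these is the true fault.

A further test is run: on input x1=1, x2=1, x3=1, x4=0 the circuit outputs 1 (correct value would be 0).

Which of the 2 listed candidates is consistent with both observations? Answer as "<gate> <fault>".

G6 stuck-at-1

Evaluate each candidate on input x1=1, x2=1, x3=1, x4=0:
  G4 stuck-at-0: G1=0, G2=0, G3=1, G4=0 [stuck-at-0], G5=1, G6=0, G7=0 → 0 — eliminated
  G6 stuck-at-1: G1=0, G2=0, G3=1, G4=1, G5=1, G6=1 [stuck-at-1], G7=1 → 1 — matches
Only G6 stuck-at-1 reproduces the observed 1.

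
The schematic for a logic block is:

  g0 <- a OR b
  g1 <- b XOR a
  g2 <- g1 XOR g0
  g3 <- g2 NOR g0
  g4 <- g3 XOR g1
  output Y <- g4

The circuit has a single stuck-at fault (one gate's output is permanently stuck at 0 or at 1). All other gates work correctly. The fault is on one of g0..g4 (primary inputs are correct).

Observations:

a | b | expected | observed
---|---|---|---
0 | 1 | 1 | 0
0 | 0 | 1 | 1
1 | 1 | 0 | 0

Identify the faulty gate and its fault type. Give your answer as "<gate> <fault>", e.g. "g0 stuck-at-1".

Fault-free values for test 1 (a=0, b=1): g0=1, g1=1, g2=0, g3=0, g4=1, giving Y=1. Observed 0.
Test 1: faults giving observed 0 are {g1 stuck-at-0, g3 stuck-at-1, g4 stuck-at-0}.
Test 2 (a=0, b=0): fault-free g0=0, g1=0, g2=0, g3=1, g4=1 → 1; observed 1. Eliminates g4 stuck-at-0.
Test 3 (a=1, b=1): fault-free g0=1, g1=0, g2=1, g3=0, g4=0 → 0; observed 0. Eliminates g3 stuck-at-1.
Only g1 stuck-at-0 is consistent with every test.

g1 stuck-at-0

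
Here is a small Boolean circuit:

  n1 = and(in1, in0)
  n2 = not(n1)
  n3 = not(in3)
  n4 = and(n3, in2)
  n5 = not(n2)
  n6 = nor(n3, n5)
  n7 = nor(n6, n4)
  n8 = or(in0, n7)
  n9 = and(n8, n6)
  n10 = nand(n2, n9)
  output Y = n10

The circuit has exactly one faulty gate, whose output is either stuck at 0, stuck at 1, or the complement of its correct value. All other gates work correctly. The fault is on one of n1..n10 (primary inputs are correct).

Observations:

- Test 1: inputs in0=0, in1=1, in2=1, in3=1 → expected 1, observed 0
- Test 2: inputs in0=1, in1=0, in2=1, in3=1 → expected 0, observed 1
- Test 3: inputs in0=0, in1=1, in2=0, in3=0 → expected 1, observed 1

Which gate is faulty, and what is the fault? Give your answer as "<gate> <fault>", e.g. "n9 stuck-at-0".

Fault-free values for test 1 (in0=0, in1=1, in2=1, in3=1): n1=0, n2=1, n3=0, n4=0, n5=0, n6=1, n7=0, n8=0, n9=0, n10=1, giving Y=1. Observed 0.
Test 1: faults giving observed 0 are {n7 stuck-at-1, n7 inverted output, n8 stuck-at-1, n8 inverted output, n9 stuck-at-1, n9 inverted output, n10 stuck-at-0, n10 inverted output}.
Test 2 (in0=1, in1=0, in2=1, in3=1): fault-free n1=0, n2=1, n3=0, n4=0, n5=0, n6=1, n7=0, n8=1, n9=1, n10=0 → 0; observed 1. Eliminates n7 stuck-at-1, n7 inverted output, n8 stuck-at-1, n9 stuck-at-1, n10 stuck-at-0.
Test 3 (in0=0, in1=1, in2=0, in3=0): fault-free n1=0, n2=1, n3=1, n4=0, n5=0, n6=0, n7=1, n8=1, n9=0, n10=1 → 1; observed 1. Eliminates n9 inverted output, n10 inverted output.
Only n8 inverted output is consistent with every test.

n8 inverted output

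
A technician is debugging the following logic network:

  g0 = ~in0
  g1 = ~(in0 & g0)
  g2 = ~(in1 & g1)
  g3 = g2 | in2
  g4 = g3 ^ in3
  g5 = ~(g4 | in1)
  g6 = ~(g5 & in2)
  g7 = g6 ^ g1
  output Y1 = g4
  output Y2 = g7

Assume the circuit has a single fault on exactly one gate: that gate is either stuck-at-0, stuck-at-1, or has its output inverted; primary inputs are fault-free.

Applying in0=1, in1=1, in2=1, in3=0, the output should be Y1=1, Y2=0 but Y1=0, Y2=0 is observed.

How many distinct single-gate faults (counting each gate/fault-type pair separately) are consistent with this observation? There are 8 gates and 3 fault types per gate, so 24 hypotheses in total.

4

Fault-free: g0=0, g1=1, g2=0, g3=1, g4=1, g5=0, g6=1, g7=0 → Y1=1, Y2=0. Observed Y1=0, Y2=0.
  g0: none of the 3 fault types match ✗
  g1: none of the 3 fault types match ✗
  g2: none of the 3 fault types match ✗
  g3: stuck-at-0, inverted output ✓; others ✗
  g4: stuck-at-0, inverted output ✓; others ✗
  g5: none of the 3 fault types match ✗
  g6: none of the 3 fault types match ✗
  g7: none of the 3 fault types match ✗
Consistent faults: {g3 stuck-at-0, g3 inverted output, g4 stuck-at-0, g4 inverted output} — 4 in all.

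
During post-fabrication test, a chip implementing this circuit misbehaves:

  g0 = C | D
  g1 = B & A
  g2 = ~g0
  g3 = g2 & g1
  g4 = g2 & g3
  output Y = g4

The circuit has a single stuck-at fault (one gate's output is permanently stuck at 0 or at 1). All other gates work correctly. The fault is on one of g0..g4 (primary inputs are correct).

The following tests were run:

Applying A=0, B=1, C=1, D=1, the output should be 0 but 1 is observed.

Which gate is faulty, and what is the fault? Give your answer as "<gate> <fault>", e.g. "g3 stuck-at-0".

g4 stuck-at-1

Fault-free values for test 1 (A=0, B=1, C=1, D=1): g0=1, g1=0, g2=0, g3=0, g4=0, giving Y=0. Observed 1.
Test 1: faults giving observed 1 are {g4 stuck-at-1}.
Only g4 stuck-at-1 is consistent with every test.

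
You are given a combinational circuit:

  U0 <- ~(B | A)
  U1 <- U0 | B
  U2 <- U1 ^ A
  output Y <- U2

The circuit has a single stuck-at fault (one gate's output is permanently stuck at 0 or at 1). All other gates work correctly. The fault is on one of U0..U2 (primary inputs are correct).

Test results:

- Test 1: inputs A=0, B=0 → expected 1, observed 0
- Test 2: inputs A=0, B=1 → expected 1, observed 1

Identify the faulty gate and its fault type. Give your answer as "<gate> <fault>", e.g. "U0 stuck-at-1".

U0 stuck-at-0

Fault-free values for test 1 (A=0, B=0): U0=1, U1=1, U2=1, giving Y=1. Observed 0.
Test 1: faults giving observed 0 are {U0 stuck-at-0, U1 stuck-at-0, U2 stuck-at-0}.
Test 2 (A=0, B=1): fault-free U0=0, U1=1, U2=1 → 1; observed 1. Eliminates U1 stuck-at-0, U2 stuck-at-0.
Only U0 stuck-at-0 is consistent with every test.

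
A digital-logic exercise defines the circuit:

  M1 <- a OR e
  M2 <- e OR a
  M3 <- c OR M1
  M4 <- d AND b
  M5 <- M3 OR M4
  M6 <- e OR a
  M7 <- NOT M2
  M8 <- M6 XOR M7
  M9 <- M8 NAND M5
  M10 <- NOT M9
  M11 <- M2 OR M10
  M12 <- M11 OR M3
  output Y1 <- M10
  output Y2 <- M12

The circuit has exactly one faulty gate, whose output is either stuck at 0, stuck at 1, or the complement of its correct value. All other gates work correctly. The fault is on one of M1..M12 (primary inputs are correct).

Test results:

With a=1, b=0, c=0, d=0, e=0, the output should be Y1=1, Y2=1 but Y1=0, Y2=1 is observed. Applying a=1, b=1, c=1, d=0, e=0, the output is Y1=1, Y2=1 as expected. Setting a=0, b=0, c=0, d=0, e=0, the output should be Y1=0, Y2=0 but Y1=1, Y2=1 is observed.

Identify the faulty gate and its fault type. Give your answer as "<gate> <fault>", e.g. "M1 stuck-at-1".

M1 inverted output

Fault-free values for test 1 (a=1, b=0, c=0, d=0, e=0): M1=1, M2=1, M3=1, M4=0, M5=1, M6=1, M7=0, M8=1, M9=0, M10=1, M11=1, M12=1, giving Y1=1, Y2=1. Observed Y1=0, Y2=1.
Test 1: faults giving observed Y1=0, Y2=1 are {M1 stuck-at-0, M1 inverted output, M2 stuck-at-0, M2 inverted output, M3 stuck-at-0, M3 inverted output, M5 stuck-at-0, M5 inverted output, M6 stuck-at-0, M6 inverted output, M7 stuck-at-1, M7 inverted output, M8 stuck-at-0, M8 inverted output, M9 stuck-at-1, M9 inverted output, M10 stuck-at-0, M10 inverted output}.
Test 2 (a=1, b=1, c=1, d=0, e=0): fault-free M1=1, M2=1, M3=1, M4=0, M5=1, M6=1, M7=0, M8=1, M9=0, M10=1, M11=1, M12=1 → Y1=1, Y2=1; observed Y1=1, Y2=1. Eliminates M2 stuck-at-0, M2 inverted output, M3 stuck-at-0, M3 inverted output, M5 stuck-at-0, M5 inverted output, M6 stuck-at-0, M6 inverted output, M7 stuck-at-1, M7 inverted output, M8 stuck-at-0, M8 inverted output, M9 stuck-at-1, M9 inverted output, M10 stuck-at-0, M10 inverted output.
Test 3 (a=0, b=0, c=0, d=0, e=0): fault-free M1=0, M2=0, M3=0, M4=0, M5=0, M6=0, M7=1, M8=1, M9=1, M10=0, M11=0, M12=0 → Y1=0, Y2=0; observed Y1=1, Y2=1. Eliminates M1 stuck-at-0.
Only M1 inverted output is consistent with every test.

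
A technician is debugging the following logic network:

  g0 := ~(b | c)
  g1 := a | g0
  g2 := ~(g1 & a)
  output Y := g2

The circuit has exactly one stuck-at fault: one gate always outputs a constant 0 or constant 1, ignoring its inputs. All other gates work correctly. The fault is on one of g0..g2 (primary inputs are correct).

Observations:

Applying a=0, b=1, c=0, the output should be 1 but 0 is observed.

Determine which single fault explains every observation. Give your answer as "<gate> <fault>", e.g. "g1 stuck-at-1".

Fault-free values for test 1 (a=0, b=1, c=0): g0=0, g1=0, g2=1, giving Y=1. Observed 0.
Test 1: faults giving observed 0 are {g2 stuck-at-0}.
Only g2 stuck-at-0 is consistent with every test.

g2 stuck-at-0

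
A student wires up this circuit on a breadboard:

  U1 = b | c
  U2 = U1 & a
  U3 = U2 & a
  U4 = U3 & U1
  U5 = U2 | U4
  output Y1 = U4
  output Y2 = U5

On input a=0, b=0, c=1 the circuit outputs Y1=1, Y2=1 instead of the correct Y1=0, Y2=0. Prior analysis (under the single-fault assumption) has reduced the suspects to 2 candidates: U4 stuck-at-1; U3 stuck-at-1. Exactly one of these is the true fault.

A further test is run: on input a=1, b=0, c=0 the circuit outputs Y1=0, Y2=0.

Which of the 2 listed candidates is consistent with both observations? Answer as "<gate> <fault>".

Evaluate each candidate on input a=1, b=0, c=0:
  U4 stuck-at-1: U1=0, U2=0, U3=0, U4=1 [stuck-at-1], U5=1 → Y1=1, Y2=1 — eliminated
  U3 stuck-at-1: U1=0, U2=0, U3=1 [stuck-at-1], U4=0, U5=0 → Y1=0, Y2=0 — matches
Only U3 stuck-at-1 reproduces the observed Y1=0, Y2=0.

U3 stuck-at-1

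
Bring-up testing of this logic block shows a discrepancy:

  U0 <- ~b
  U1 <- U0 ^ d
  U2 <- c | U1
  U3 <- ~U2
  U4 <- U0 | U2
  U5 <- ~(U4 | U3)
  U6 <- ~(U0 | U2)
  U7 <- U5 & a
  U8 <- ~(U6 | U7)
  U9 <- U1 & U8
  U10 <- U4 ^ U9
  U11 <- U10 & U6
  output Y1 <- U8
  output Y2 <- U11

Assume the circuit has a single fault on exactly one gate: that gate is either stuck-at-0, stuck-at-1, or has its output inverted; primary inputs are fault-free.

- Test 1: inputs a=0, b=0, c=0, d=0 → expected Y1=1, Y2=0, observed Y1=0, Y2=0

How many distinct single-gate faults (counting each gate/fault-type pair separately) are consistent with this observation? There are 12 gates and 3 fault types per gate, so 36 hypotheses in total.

Fault-free: U0=1, U1=1, U2=1, U3=0, U4=1, U5=0, U6=0, U7=0, U8=1, U9=1, U10=0, U11=0 → Y1=1, Y2=0. Observed Y1=0, Y2=0.
  U0: stuck-at-0, inverted output ✓; others ✗
  U1: none of the 3 fault types match ✗
  U2: none of the 3 fault types match ✗
  U3: none of the 3 fault types match ✗
  U4: none of the 3 fault types match ✗
  U5: none of the 3 fault types match ✗
  U6: none of the 3 fault types match ✗
  U7: stuck-at-1, inverted output ✓; others ✗
  U8: stuck-at-0, inverted output ✓; others ✗
  U9: none of the 3 fault types match ✗
  U10: none of the 3 fault types match ✗
  U11: none of the 3 fault types match ✗
Consistent faults: {U0 stuck-at-0, U0 inverted output, U7 stuck-at-1, U7 inverted output, U8 stuck-at-0, U8 inverted output} — 6 in all.

6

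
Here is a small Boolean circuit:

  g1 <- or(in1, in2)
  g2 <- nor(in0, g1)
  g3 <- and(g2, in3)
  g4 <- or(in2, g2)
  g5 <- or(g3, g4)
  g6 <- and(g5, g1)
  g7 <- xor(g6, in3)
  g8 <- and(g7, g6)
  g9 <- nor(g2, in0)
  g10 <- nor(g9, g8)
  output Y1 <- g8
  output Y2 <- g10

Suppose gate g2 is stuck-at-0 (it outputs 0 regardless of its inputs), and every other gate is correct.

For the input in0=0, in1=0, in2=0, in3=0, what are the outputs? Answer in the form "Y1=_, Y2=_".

Propagate with g2 forced: g1=0, g2=0 [stuck-at-0], g3=0, g4=0, g5=0, g6=0, g7=0, g8=0, g9=1, g10=0.
So the outputs are Y1=0, Y2=0. (Without the fault they would be Y1=0, Y2=1.)

Y1=0, Y2=0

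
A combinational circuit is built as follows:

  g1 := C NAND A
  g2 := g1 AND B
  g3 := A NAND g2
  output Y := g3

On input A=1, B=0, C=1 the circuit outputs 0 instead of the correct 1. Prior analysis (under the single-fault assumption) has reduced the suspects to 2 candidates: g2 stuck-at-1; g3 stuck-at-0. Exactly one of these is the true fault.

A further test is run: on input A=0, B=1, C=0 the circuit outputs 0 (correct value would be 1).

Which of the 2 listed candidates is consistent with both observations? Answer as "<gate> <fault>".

Evaluate each candidate on input A=0, B=1, C=0:
  g2 stuck-at-1: g1=1, g2=1 [stuck-at-1], g3=1 → 1 — eliminated
  g3 stuck-at-0: g1=1, g2=1, g3=0 [stuck-at-0] → 0 — matches
Only g3 stuck-at-0 reproduces the observed 0.

g3 stuck-at-0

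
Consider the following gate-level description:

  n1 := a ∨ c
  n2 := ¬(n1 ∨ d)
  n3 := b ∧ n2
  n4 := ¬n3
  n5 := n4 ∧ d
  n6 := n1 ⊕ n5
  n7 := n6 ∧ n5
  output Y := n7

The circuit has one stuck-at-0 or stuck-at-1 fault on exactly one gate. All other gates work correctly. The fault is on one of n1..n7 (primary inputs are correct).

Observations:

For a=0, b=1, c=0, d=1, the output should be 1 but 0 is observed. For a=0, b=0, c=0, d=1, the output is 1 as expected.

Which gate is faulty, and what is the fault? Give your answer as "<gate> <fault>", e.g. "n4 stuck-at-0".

n2 stuck-at-1

Fault-free values for test 1 (a=0, b=1, c=0, d=1): n1=0, n2=0, n3=0, n4=1, n5=1, n6=1, n7=1, giving Y=1. Observed 0.
Test 1: faults giving observed 0 are {n1 stuck-at-1, n2 stuck-at-1, n3 stuck-at-1, n4 stuck-at-0, n5 stuck-at-0, n6 stuck-at-0, n7 stuck-at-0}.
Test 2 (a=0, b=0, c=0, d=1): fault-free n1=0, n2=0, n3=0, n4=1, n5=1, n6=1, n7=1 → 1; observed 1. Eliminates n1 stuck-at-1, n3 stuck-at-1, n4 stuck-at-0, n5 stuck-at-0, n6 stuck-at-0, n7 stuck-at-0.
Only n2 stuck-at-1 is consistent with every test.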